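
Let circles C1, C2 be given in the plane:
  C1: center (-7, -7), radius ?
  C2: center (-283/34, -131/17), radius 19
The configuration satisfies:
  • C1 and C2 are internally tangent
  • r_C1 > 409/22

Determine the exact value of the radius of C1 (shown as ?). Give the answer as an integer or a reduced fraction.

1. [int C1,C2]  r_C1² − 38r_C1 + 1435/4 = 0  ⇒  r_C1 = 35/2 or 41/2
2. given r_C1 > 409/22: keep 41/2

41/2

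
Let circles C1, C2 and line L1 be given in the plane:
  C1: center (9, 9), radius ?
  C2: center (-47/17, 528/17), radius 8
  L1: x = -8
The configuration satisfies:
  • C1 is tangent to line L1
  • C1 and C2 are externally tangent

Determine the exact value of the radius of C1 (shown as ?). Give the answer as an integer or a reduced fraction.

1. [C1‖L1]  r_C1² − 289 = 0  ⇒  r_C1 = 17 (r>0 drops 1)
2. [ext C1·C2]  r_C1² + 16r_C1 − 561 = 0  ⇒  r_C1 = 17 (r>0 drops 1)

17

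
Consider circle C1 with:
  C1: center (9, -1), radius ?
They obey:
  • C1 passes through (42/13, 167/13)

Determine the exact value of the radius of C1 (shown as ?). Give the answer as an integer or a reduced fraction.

1. [C1∋P]  r_C1² − 225 = 0  ⇒  r_C1 = 15 (r>0 drops 1)

15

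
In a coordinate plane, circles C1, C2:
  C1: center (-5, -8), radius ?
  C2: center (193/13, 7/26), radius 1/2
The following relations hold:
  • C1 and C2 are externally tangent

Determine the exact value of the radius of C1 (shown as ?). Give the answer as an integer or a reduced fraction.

1. [ext C1·C2]  r_C1² + 1r_C1 − 462 = 0  ⇒  r_C1 = 21 (r>0 drops 1)

21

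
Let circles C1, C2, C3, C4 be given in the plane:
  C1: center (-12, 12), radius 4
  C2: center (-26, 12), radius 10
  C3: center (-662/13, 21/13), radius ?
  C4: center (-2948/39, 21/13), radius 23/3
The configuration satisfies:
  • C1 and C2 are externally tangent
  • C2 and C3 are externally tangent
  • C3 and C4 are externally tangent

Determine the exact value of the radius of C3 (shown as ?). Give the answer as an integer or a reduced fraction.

17

1. [ext C2·C3]  r_C3² + 20r_C3 − 629 = 0  ⇒  r_C3 = 17 (r>0 drops 1)
2. [ext C3·C4]  r_C3² + (46/3)r_C3 − 1649/3 = 0  ⇒  r_C3 = 17 (r>0 drops 1)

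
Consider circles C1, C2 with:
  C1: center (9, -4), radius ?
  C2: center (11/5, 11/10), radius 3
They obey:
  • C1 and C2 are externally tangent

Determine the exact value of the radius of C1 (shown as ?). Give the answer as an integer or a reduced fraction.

1. [ext C1·C2]  r_C1² + 6r_C1 − 253/4 = 0  ⇒  r_C1 = 11/2 (r>0 drops 1)

11/2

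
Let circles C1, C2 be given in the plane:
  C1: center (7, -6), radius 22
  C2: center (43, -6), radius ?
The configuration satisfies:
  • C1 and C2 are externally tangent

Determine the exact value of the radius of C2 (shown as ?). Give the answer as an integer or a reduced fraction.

14

1. [ext C1·C2]  r_C2² + 44r_C2 − 812 = 0  ⇒  r_C2 = 14 (r>0 drops 1)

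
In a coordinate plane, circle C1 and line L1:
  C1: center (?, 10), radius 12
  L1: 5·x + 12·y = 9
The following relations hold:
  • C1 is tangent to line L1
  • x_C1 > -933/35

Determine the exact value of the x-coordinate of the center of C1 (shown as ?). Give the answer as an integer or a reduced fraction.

9

1. [C1‖L1]  x_C1² + (222/5)x_C1 − 2403/5 = 0  ⇒  x_C1 = -267/5 or 9
2. given x_C1 > -933/35: keep 9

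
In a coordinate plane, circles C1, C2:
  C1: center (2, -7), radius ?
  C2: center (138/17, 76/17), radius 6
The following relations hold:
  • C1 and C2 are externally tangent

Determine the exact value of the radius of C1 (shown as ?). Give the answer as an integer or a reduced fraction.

1. [ext C1·C2]  r_C1² + 12r_C1 − 133 = 0  ⇒  r_C1 = 7 (r>0 drops 1)

7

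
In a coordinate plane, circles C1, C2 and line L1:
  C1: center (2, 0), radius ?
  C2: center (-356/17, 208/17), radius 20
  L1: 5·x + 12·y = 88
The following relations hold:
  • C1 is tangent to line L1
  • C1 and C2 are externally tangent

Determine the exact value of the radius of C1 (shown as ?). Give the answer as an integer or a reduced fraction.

6

1. [C1‖L1]  r_C1² − 36 = 0  ⇒  r_C1 = 6 (r>0 drops 1)
2. [ext C1·C2]  r_C1² + 40r_C1 − 276 = 0  ⇒  r_C1 = 6 (r>0 drops 1)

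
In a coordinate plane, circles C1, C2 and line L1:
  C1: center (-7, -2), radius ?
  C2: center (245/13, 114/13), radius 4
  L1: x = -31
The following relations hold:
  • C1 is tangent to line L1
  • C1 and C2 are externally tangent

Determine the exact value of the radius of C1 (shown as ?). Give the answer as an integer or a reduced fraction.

1. [C1‖L1]  r_C1² − 576 = 0  ⇒  r_C1 = 24 (r>0 drops 1)
2. [ext C1·C2]  r_C1² + 8r_C1 − 768 = 0  ⇒  r_C1 = 24 (r>0 drops 1)

24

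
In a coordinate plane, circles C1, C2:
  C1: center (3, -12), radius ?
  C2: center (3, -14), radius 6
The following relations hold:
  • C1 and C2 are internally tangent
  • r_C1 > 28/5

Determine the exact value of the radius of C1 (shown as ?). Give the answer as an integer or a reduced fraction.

8

1. [int C1,C2]  r_C1² − 12r_C1 + 32 = 0  ⇒  r_C1 = 4 or 8
2. given r_C1 > 28/5: keep 8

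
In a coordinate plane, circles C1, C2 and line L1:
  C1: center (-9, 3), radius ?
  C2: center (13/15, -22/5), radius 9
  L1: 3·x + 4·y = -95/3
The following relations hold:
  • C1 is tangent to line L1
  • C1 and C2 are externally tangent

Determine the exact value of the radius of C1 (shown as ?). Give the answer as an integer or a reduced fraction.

10/3

1. [C1‖L1]  r_C1² − 100/9 = 0  ⇒  r_C1 = 10/3 (r>0 drops 1)
2. [ext C1·C2]  r_C1² + 18r_C1 − 640/9 = 0  ⇒  r_C1 = 10/3 (r>0 drops 1)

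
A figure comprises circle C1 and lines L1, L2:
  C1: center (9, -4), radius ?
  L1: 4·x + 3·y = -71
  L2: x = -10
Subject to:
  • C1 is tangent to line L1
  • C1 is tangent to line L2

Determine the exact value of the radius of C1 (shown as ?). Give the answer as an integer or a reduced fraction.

1. [C1‖L1]  r_C1² − 361 = 0  ⇒  r_C1 = 19 (r>0 drops 1)
2. [C1‖L2]  r_C1² − 361 = 0  ⇒  r_C1 = 19 (r>0 drops 1)

19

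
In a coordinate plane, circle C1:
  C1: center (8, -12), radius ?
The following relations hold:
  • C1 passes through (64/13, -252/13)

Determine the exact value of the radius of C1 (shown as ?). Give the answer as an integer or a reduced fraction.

1. [C1∋P]  r_C1² − 64 = 0  ⇒  r_C1 = 8 (r>0 drops 1)

8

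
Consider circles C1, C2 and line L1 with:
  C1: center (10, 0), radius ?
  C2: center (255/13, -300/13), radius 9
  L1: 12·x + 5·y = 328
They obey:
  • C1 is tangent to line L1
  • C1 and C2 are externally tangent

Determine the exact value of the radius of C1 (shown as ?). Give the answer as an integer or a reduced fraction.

16

1. [C1‖L1]  r_C1² − 256 = 0  ⇒  r_C1 = 16 (r>0 drops 1)
2. [ext C1·C2]  r_C1² + 18r_C1 − 544 = 0  ⇒  r_C1 = 16 (r>0 drops 1)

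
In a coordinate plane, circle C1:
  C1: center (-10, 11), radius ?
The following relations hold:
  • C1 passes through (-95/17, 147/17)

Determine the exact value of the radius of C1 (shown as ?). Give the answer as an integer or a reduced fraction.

1. [C1∋P]  r_C1² − 25 = 0  ⇒  r_C1 = 5 (r>0 drops 1)

5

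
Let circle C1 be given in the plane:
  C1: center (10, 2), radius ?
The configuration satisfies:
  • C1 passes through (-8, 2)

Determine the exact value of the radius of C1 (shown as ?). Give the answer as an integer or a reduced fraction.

1. [C1∋P]  r_C1² − 324 = 0  ⇒  r_C1 = 18 (r>0 drops 1)

18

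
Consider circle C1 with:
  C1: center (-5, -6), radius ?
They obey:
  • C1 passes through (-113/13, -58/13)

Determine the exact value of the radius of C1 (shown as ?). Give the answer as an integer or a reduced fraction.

1. [C1∋P]  r_C1² − 16 = 0  ⇒  r_C1 = 4 (r>0 drops 1)

4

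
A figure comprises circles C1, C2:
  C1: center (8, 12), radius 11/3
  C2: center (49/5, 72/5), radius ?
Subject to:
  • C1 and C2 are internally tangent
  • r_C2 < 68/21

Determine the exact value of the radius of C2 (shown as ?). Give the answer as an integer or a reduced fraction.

2/3

1. [int C1,C2]  r_C2² − (22/3)r_C2 + 40/9 = 0  ⇒  r_C2 = 2/3 or 20/3
2. given r_C2 < 68/21: keep 2/3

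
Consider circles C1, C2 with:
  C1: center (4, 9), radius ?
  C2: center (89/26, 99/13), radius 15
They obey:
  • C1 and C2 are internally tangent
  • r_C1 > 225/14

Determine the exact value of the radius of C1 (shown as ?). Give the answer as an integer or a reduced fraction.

1. [int C1,C2]  r_C1² − 30r_C1 + 891/4 = 0  ⇒  r_C1 = 27/2 or 33/2
2. given r_C1 > 225/14: keep 33/2

33/2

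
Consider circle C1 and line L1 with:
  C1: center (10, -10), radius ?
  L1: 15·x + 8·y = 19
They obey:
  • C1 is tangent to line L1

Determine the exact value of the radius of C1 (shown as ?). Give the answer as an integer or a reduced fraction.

1. [C1‖L1]  r_C1² − 9 = 0  ⇒  r_C1 = 3 (r>0 drops 1)

3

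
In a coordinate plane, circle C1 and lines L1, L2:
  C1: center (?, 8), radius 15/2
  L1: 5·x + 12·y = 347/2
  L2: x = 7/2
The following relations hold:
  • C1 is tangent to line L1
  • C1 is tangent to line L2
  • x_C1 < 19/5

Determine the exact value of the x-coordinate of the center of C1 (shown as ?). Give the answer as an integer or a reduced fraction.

-4

1. [C1‖L1]  x_C1² − 31x_C1 − 140 = 0  ⇒  x_C1 = -4 or 35
2. [C1‖L2]  x_C1² − 7x_C1 − 44 = 0  ⇒  x_C1 = -4 or 11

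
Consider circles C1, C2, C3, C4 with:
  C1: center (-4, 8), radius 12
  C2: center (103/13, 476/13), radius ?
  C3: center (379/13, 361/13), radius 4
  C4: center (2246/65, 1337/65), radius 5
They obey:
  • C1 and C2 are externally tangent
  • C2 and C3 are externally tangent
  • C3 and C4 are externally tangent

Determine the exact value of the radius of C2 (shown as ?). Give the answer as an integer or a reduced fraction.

1. [ext C1·C2]  r_C2² + 24r_C2 − 817 = 0  ⇒  r_C2 = 19 (r>0 drops 1)
2. [ext C2·C3]  r_C2² + 8r_C2 − 513 = 0  ⇒  r_C2 = 19 (r>0 drops 1)

19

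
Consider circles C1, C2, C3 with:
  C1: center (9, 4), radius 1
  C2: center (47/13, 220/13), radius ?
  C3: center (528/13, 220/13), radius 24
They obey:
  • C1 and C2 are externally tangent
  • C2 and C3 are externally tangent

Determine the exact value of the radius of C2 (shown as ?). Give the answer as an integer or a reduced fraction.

13

1. [ext C1·C2]  r_C2² + 2r_C2 − 195 = 0  ⇒  r_C2 = 13 (r>0 drops 1)
2. [ext C2·C3]  r_C2² + 48r_C2 − 793 = 0  ⇒  r_C2 = 13 (r>0 drops 1)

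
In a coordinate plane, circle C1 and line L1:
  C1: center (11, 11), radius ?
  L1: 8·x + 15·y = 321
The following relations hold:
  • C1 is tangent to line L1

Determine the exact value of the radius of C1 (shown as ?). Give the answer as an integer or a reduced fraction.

4

1. [C1‖L1]  r_C1² − 16 = 0  ⇒  r_C1 = 4 (r>0 drops 1)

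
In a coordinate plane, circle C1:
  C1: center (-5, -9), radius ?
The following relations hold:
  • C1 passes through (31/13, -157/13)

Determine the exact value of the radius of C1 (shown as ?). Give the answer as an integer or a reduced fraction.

8

1. [C1∋P]  r_C1² − 64 = 0  ⇒  r_C1 = 8 (r>0 drops 1)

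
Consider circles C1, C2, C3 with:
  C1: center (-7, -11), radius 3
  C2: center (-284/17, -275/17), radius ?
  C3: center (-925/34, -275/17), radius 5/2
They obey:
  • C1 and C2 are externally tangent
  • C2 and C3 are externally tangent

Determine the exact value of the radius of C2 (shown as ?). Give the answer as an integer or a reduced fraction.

1. [ext C1·C2]  r_C2² + 6r_C2 − 112 = 0  ⇒  r_C2 = 8 (r>0 drops 1)
2. [ext C2·C3]  r_C2² + 5r_C2 − 104 = 0  ⇒  r_C2 = 8 (r>0 drops 1)

8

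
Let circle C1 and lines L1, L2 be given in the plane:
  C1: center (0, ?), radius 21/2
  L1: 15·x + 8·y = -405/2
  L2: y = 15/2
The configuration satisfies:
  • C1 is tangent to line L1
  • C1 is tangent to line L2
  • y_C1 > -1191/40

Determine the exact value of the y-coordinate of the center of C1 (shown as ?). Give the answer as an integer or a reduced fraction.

-3

1. [C1‖L1]  y_C1² + (405/8)y_C1 + 1143/8 = 0  ⇒  y_C1 = -381/8 or -3
2. [C1‖L2]  y_C1² − 15y_C1 − 54 = 0  ⇒  y_C1 = -3 or 18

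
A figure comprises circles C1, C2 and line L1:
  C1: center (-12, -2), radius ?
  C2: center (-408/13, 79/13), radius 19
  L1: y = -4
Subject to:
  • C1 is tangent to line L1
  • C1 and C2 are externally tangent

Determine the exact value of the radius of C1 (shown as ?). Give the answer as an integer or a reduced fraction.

2

1. [C1‖L1]  r_C1² − 4 = 0  ⇒  r_C1 = 2 (r>0 drops 1)
2. [ext C1·C2]  r_C1² + 38r_C1 − 80 = 0  ⇒  r_C1 = 2 (r>0 drops 1)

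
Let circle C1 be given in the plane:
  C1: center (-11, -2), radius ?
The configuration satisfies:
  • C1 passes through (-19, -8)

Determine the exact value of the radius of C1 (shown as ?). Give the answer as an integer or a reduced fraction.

10

1. [C1∋P]  r_C1² − 100 = 0  ⇒  r_C1 = 10 (r>0 drops 1)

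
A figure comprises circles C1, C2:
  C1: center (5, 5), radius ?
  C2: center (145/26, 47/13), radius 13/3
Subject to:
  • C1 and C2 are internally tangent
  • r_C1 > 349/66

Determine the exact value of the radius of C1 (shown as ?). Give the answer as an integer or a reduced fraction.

1. [int C1,C2]  r_C1² − (26/3)r_C1 + 595/36 = 0  ⇒  r_C1 = 17/6 or 35/6
2. given r_C1 > 349/66: keep 35/6

35/6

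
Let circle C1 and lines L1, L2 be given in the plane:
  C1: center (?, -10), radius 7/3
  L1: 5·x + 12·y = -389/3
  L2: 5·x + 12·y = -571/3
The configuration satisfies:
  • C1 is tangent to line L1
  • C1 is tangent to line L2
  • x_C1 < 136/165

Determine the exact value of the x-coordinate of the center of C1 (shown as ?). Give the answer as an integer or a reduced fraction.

1. [C1‖L1]  x_C1² + (58/15)x_C1 − 496/15 = 0  ⇒  x_C1 = -8 or 62/15
2. [C1‖L2]  x_C1² + (422/15)x_C1 + 2416/15 = 0  ⇒  x_C1 = -302/15 or -8

-8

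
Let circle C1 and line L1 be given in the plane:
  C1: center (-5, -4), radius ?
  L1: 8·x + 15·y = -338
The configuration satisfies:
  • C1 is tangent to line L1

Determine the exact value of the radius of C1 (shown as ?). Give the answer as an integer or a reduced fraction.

1. [C1‖L1]  r_C1² − 196 = 0  ⇒  r_C1 = 14 (r>0 drops 1)

14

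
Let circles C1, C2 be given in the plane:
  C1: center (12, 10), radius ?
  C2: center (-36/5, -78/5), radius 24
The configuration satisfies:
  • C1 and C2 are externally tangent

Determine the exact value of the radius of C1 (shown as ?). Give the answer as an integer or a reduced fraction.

8

1. [ext C1·C2]  r_C1² + 48r_C1 − 448 = 0  ⇒  r_C1 = 8 (r>0 drops 1)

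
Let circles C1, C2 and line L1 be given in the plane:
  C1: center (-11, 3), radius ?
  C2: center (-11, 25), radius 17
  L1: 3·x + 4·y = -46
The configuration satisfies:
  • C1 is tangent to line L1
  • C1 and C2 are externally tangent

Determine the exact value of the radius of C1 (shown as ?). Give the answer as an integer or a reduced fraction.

1. [C1‖L1]  r_C1² − 25 = 0  ⇒  r_C1 = 5 (r>0 drops 1)
2. [ext C1·C2]  r_C1² + 34r_C1 − 195 = 0  ⇒  r_C1 = 5 (r>0 drops 1)

5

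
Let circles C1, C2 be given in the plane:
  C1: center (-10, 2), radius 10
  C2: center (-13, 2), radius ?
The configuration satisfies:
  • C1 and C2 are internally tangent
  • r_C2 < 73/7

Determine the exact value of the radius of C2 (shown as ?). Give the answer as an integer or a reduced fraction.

7

1. [int C1,C2]  r_C2² − 20r_C2 + 91 = 0  ⇒  r_C2 = 7 or 13
2. given r_C2 < 73/7: keep 7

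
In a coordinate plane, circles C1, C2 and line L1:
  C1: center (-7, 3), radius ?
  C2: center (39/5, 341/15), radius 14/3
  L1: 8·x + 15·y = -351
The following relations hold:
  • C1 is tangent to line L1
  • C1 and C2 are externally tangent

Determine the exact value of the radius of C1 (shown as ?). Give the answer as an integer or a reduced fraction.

20

1. [C1‖L1]  r_C1² − 400 = 0  ⇒  r_C1 = 20 (r>0 drops 1)
2. [ext C1·C2]  r_C1² + (28/3)r_C1 − 1760/3 = 0  ⇒  r_C1 = 20 (r>0 drops 1)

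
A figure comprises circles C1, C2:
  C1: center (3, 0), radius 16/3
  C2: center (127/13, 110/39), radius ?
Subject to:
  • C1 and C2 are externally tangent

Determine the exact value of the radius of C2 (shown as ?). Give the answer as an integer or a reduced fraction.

1. [ext C1·C2]  r_C2² + (32/3)r_C2 − 76/3 = 0  ⇒  r_C2 = 2 (r>0 drops 1)

2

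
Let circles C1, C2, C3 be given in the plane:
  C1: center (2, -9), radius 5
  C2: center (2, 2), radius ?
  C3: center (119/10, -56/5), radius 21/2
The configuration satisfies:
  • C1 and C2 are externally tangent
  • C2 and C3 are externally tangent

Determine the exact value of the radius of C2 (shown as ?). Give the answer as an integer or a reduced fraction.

1. [ext C1·C2]  r_C2² + 10r_C2 − 96 = 0  ⇒  r_C2 = 6 (r>0 drops 1)
2. [ext C2·C3]  r_C2² + 21r_C2 − 162 = 0  ⇒  r_C2 = 6 (r>0 drops 1)

6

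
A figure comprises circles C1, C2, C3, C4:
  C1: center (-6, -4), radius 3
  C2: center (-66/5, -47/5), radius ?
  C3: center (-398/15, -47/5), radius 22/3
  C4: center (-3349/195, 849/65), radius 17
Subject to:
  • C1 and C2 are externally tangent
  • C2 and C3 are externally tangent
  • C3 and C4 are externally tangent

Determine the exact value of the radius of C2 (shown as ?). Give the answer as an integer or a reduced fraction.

1. [ext C1·C2]  r_C2² + 6r_C2 − 72 = 0  ⇒  r_C2 = 6 (r>0 drops 1)
2. [ext C2·C3]  r_C2² + (44/3)r_C2 − 124 = 0  ⇒  r_C2 = 6 (r>0 drops 1)

6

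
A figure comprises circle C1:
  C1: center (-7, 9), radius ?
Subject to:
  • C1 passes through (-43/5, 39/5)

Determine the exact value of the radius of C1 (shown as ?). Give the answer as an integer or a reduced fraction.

1. [C1∋P]  r_C1² − 4 = 0  ⇒  r_C1 = 2 (r>0 drops 1)

2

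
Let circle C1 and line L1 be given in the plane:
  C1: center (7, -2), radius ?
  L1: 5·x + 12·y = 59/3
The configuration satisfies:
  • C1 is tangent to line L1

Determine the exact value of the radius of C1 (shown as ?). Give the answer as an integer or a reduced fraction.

1. [C1‖L1]  r_C1² − 4/9 = 0  ⇒  r_C1 = 2/3 (r>0 drops 1)

2/3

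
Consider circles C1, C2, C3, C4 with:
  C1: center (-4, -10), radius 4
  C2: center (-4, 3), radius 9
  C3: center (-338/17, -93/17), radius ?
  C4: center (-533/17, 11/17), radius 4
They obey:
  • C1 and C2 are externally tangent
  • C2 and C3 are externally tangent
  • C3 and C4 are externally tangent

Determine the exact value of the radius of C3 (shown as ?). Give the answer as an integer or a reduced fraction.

1. [ext C2·C3]  r_C3² + 18r_C3 − 243 = 0  ⇒  r_C3 = 9 (r>0 drops 1)
2. [ext C3·C4]  r_C3² + 8r_C3 − 153 = 0  ⇒  r_C3 = 9 (r>0 drops 1)

9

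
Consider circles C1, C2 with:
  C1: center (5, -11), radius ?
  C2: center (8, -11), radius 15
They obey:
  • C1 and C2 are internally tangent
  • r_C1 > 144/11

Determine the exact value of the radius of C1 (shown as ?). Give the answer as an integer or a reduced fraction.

18

1. [int C1,C2]  r_C1² − 30r_C1 + 216 = 0  ⇒  r_C1 = 12 or 18
2. given r_C1 > 144/11: keep 18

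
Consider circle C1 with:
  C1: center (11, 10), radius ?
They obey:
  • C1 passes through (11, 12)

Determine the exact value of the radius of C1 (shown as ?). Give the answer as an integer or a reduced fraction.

2

1. [C1∋P]  r_C1² − 4 = 0  ⇒  r_C1 = 2 (r>0 drops 1)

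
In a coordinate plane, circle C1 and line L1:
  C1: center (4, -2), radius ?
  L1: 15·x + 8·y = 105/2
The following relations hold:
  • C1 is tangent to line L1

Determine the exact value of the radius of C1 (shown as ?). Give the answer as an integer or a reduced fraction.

1. [C1‖L1]  r_C1² − 1/4 = 0  ⇒  r_C1 = 1/2 (r>0 drops 1)

1/2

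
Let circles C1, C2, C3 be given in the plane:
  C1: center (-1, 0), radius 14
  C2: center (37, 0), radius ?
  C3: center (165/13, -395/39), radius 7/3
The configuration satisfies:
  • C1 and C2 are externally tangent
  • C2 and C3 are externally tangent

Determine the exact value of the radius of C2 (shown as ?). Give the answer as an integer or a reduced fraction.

24

1. [ext C1·C2]  r_C2² + 28r_C2 − 1248 = 0  ⇒  r_C2 = 24 (r>0 drops 1)
2. [ext C2·C3]  r_C2² + (14/3)r_C2 − 688 = 0  ⇒  r_C2 = 24 (r>0 drops 1)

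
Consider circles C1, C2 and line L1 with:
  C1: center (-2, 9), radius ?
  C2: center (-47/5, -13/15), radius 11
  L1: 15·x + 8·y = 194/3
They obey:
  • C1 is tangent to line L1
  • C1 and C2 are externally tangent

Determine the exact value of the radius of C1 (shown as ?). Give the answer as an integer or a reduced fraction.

4/3

1. [C1‖L1]  r_C1² − 16/9 = 0  ⇒  r_C1 = 4/3 (r>0 drops 1)
2. [ext C1·C2]  r_C1² + 22r_C1 − 280/9 = 0  ⇒  r_C1 = 4/3 (r>0 drops 1)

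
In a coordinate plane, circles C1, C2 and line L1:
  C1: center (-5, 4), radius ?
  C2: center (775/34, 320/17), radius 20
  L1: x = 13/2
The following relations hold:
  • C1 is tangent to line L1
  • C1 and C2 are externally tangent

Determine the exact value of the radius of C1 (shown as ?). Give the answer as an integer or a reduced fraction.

23/2

1. [C1‖L1]  r_C1² − 529/4 = 0  ⇒  r_C1 = 23/2 (r>0 drops 1)
2. [ext C1·C2]  r_C1² + 40r_C1 − 2369/4 = 0  ⇒  r_C1 = 23/2 (r>0 drops 1)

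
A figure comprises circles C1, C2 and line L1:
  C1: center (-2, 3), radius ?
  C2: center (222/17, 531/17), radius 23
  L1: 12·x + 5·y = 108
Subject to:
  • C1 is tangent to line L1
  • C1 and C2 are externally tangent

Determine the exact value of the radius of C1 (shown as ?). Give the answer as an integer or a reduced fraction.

9

1. [C1‖L1]  r_C1² − 81 = 0  ⇒  r_C1 = 9 (r>0 drops 1)
2. [ext C1·C2]  r_C1² + 46r_C1 − 495 = 0  ⇒  r_C1 = 9 (r>0 drops 1)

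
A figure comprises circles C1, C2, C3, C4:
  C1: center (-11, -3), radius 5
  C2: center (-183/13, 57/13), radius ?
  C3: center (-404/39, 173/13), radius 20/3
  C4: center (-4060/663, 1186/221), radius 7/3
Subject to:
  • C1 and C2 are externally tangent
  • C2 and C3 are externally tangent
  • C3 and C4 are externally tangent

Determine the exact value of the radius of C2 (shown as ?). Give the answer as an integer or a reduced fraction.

1. [ext C1·C2]  r_C2² + 10r_C2 − 39 = 0  ⇒  r_C2 = 3 (r>0 drops 1)
2. [ext C2·C3]  r_C2² + (40/3)r_C2 − 49 = 0  ⇒  r_C2 = 3 (r>0 drops 1)

3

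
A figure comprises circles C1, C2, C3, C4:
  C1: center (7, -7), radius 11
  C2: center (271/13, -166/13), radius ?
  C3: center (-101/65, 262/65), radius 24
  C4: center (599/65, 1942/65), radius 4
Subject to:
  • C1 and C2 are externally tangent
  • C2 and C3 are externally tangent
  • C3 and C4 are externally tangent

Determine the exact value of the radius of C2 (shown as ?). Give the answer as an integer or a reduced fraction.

4

1. [ext C1·C2]  r_C2² + 22r_C2 − 104 = 0  ⇒  r_C2 = 4 (r>0 drops 1)
2. [ext C2·C3]  r_C2² + 48r_C2 − 208 = 0  ⇒  r_C2 = 4 (r>0 drops 1)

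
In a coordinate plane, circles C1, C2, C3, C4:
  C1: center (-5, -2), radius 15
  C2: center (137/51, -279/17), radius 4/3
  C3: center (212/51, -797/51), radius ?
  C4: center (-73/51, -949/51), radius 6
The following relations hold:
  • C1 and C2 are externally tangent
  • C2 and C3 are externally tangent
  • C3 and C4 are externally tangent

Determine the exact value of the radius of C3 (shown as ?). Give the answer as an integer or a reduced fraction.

1/3

1. [ext C2·C3]  r_C3² + (8/3)r_C3 − 1 = 0  ⇒  r_C3 = 1/3 (r>0 drops 1)
2. [ext C3·C4]  r_C3² + 12r_C3 − 37/9 = 0  ⇒  r_C3 = 1/3 (r>0 drops 1)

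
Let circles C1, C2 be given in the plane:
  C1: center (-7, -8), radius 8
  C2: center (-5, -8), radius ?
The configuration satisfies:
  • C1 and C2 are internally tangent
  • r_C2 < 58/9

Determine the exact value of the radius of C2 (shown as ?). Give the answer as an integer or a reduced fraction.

1. [int C1,C2]  r_C2² − 16r_C2 + 60 = 0  ⇒  r_C2 = 6 or 10
2. given r_C2 < 58/9: keep 6

6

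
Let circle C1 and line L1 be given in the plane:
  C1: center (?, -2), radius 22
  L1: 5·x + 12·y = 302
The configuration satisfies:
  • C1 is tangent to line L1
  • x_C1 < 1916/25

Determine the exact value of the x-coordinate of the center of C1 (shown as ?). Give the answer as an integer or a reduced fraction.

1. [C1‖L1]  x_C1² − (652/5)x_C1 + 4896/5 = 0  ⇒  x_C1 = 8 or 612/5
2. given x_C1 < 1916/25: keep 8

8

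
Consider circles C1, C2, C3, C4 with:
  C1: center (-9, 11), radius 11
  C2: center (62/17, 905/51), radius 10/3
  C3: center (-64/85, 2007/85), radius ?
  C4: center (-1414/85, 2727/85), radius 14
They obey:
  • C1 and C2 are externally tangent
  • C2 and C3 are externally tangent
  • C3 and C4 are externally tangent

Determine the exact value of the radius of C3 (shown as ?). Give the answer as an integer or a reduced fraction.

1. [ext C2·C3]  r_C3² + (20/3)r_C3 − 128/3 = 0  ⇒  r_C3 = 4 (r>0 drops 1)
2. [ext C3·C4]  r_C3² + 28r_C3 − 128 = 0  ⇒  r_C3 = 4 (r>0 drops 1)

4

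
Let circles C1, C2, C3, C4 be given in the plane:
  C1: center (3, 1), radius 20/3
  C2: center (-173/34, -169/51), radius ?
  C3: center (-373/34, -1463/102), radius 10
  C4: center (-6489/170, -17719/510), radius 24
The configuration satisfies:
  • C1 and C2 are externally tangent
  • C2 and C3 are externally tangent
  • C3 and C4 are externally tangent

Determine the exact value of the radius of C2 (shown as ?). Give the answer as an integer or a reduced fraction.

1. [ext C1·C2]  r_C2² + (40/3)r_C2 − 475/12 = 0  ⇒  r_C2 = 5/2 (r>0 drops 1)
2. [ext C2·C3]  r_C2² + 20r_C2 − 225/4 = 0  ⇒  r_C2 = 5/2 (r>0 drops 1)

5/2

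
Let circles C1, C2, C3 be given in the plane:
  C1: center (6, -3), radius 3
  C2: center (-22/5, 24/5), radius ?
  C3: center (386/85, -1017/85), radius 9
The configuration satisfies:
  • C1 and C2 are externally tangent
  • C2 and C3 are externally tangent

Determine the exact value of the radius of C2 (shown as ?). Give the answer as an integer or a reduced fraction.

10

1. [ext C1·C2]  r_C2² + 6r_C2 − 160 = 0  ⇒  r_C2 = 10 (r>0 drops 1)
2. [ext C2·C3]  r_C2² + 18r_C2 − 280 = 0  ⇒  r_C2 = 10 (r>0 drops 1)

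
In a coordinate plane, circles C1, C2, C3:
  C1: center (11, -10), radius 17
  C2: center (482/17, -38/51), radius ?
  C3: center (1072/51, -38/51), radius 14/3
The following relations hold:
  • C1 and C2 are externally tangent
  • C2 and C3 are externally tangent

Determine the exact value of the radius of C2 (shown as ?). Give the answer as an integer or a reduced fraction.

1. [ext C1·C2]  r_C2² + 34r_C2 − 880/9 = 0  ⇒  r_C2 = 8/3 (r>0 drops 1)
2. [ext C2·C3]  r_C2² + (28/3)r_C2 − 32 = 0  ⇒  r_C2 = 8/3 (r>0 drops 1)

8/3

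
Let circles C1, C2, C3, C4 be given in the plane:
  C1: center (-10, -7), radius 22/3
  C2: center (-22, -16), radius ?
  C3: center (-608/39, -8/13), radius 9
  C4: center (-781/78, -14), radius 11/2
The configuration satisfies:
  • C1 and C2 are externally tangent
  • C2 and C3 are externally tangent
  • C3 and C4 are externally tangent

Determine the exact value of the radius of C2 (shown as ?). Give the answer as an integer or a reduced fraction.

1. [ext C1·C2]  r_C2² + (44/3)r_C2 − 1541/9 = 0  ⇒  r_C2 = 23/3 (r>0 drops 1)
2. [ext C2·C3]  r_C2² + 18r_C2 − 1771/9 = 0  ⇒  r_C2 = 23/3 (r>0 drops 1)

23/3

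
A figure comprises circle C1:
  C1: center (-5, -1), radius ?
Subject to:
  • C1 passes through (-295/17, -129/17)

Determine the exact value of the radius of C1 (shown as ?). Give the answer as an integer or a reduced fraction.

1. [C1∋P]  r_C1² − 196 = 0  ⇒  r_C1 = 14 (r>0 drops 1)

14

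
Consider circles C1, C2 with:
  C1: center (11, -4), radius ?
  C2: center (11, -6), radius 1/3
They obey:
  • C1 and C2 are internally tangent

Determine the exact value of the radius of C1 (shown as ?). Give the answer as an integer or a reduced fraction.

1. [int C1,C2]  r_C1² − (2/3)r_C1 − 35/9 = 0  ⇒  r_C1 = 7/3 (r>0 drops 1)

7/3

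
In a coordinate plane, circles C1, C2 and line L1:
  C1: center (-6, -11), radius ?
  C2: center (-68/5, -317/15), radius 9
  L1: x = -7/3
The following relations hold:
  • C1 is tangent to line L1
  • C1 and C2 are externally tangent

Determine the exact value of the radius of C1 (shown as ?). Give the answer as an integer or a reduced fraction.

11/3

1. [C1‖L1]  r_C1² − 121/9 = 0  ⇒  r_C1 = 11/3 (r>0 drops 1)
2. [ext C1·C2]  r_C1² + 18r_C1 − 715/9 = 0  ⇒  r_C1 = 11/3 (r>0 drops 1)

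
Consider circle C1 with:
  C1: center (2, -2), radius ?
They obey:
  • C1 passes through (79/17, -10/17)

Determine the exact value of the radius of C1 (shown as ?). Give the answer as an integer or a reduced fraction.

1. [C1∋P]  r_C1² − 9 = 0  ⇒  r_C1 = 3 (r>0 drops 1)

3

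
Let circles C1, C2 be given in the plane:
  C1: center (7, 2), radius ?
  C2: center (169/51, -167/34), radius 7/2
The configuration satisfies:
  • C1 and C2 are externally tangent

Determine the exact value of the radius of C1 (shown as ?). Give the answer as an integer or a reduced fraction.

13/3

1. [ext C1·C2]  r_C1² + 7r_C1 − 442/9 = 0  ⇒  r_C1 = 13/3 (r>0 drops 1)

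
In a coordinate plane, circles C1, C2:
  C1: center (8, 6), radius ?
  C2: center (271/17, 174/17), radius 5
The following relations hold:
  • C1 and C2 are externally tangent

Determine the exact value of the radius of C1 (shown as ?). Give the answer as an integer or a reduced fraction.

1. [ext C1·C2]  r_C1² + 10r_C1 − 56 = 0  ⇒  r_C1 = 4 (r>0 drops 1)

4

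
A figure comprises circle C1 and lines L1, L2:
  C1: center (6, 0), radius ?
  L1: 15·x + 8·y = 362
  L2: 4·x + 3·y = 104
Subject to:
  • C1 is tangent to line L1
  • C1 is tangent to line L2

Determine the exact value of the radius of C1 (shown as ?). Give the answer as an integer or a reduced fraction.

16

1. [C1‖L1]  r_C1² − 256 = 0  ⇒  r_C1 = 16 (r>0 drops 1)
2. [C1‖L2]  r_C1² − 256 = 0  ⇒  r_C1 = 16 (r>0 drops 1)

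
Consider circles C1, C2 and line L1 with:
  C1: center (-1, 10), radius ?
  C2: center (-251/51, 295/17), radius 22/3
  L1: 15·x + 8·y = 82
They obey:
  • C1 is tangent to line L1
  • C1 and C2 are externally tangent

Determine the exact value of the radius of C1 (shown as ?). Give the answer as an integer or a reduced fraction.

1

1. [C1‖L1]  r_C1² − 1 = 0  ⇒  r_C1 = 1 (r>0 drops 1)
2. [ext C1·C2]  r_C1² + (44/3)r_C1 − 47/3 = 0  ⇒  r_C1 = 1 (r>0 drops 1)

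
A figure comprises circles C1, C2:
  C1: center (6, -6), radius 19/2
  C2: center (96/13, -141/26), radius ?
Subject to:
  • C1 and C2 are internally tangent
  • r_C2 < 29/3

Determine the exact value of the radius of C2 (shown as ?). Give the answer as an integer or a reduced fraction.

1. [int C1,C2]  r_C2² − 19r_C2 + 88 = 0  ⇒  r_C2 = 8 or 11
2. given r_C2 < 29/3: keep 8

8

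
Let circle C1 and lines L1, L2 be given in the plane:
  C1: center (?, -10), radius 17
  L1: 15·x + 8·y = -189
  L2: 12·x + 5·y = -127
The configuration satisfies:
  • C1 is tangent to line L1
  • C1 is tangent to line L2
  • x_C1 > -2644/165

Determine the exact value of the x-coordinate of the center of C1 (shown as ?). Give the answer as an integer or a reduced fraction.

1. [C1‖L1]  x_C1² + (218/15)x_C1 − 1592/5 = 0  ⇒  x_C1 = -398/15 or 12
2. [C1‖L2]  x_C1² + (77/6)x_C1 − 298 = 0  ⇒  x_C1 = -149/6 or 12

12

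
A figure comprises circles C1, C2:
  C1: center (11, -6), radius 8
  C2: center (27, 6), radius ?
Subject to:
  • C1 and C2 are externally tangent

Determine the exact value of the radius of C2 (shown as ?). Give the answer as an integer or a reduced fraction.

12

1. [ext C1·C2]  r_C2² + 16r_C2 − 336 = 0  ⇒  r_C2 = 12 (r>0 drops 1)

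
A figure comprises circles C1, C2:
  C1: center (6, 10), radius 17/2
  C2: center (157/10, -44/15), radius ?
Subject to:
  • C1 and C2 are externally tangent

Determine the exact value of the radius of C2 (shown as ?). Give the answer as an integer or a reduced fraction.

23/3

1. [ext C1·C2]  r_C2² + 17r_C2 − 1702/9 = 0  ⇒  r_C2 = 23/3 (r>0 drops 1)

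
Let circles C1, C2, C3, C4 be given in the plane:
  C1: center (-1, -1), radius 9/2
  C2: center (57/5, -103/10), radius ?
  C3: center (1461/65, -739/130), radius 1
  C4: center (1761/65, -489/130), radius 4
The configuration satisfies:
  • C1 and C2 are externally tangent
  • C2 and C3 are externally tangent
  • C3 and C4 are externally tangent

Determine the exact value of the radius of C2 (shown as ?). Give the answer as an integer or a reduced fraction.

11

1. [ext C1·C2]  r_C2² + 9r_C2 − 220 = 0  ⇒  r_C2 = 11 (r>0 drops 1)
2. [ext C2·C3]  r_C2² + 2r_C2 − 143 = 0  ⇒  r_C2 = 11 (r>0 drops 1)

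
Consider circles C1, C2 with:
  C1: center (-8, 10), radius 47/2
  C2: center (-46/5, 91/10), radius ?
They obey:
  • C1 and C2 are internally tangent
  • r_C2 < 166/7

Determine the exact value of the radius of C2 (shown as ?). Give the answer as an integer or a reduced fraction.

22

1. [int C1,C2]  r_C2² − 47r_C2 + 550 = 0  ⇒  r_C2 = 22 or 25
2. given r_C2 < 166/7: keep 22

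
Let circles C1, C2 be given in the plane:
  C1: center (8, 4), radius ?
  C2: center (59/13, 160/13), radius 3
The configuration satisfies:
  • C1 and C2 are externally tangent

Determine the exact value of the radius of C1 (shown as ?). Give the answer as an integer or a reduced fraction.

6

1. [ext C1·C2]  r_C1² + 6r_C1 − 72 = 0  ⇒  r_C1 = 6 (r>0 drops 1)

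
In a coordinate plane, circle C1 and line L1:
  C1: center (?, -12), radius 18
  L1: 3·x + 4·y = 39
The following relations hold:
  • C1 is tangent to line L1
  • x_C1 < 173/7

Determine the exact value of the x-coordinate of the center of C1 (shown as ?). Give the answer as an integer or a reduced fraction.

-1

1. [C1‖L1]  x_C1² − 58x_C1 − 59 = 0  ⇒  x_C1 = -1 or 59
2. given x_C1 < 173/7: keep -1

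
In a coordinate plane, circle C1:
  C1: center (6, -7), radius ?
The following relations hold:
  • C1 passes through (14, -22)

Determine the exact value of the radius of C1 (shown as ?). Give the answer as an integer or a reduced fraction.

1. [C1∋P]  r_C1² − 289 = 0  ⇒  r_C1 = 17 (r>0 drops 1)

17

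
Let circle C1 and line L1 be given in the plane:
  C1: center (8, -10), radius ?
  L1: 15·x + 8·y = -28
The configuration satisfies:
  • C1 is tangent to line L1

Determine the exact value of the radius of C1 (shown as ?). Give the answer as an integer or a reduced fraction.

4

1. [C1‖L1]  r_C1² − 16 = 0  ⇒  r_C1 = 4 (r>0 drops 1)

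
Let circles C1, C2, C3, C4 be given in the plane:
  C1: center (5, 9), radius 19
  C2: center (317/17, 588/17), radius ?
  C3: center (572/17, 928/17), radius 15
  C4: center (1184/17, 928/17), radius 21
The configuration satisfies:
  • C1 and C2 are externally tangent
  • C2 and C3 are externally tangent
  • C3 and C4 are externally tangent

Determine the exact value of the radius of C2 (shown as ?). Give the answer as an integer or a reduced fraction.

10

1. [ext C1·C2]  r_C2² + 38r_C2 − 480 = 0  ⇒  r_C2 = 10 (r>0 drops 1)
2. [ext C2·C3]  r_C2² + 30r_C2 − 400 = 0  ⇒  r_C2 = 10 (r>0 drops 1)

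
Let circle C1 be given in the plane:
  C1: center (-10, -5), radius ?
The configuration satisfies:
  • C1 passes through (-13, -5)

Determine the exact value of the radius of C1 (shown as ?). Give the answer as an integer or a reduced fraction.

3

1. [C1∋P]  r_C1² − 9 = 0  ⇒  r_C1 = 3 (r>0 drops 1)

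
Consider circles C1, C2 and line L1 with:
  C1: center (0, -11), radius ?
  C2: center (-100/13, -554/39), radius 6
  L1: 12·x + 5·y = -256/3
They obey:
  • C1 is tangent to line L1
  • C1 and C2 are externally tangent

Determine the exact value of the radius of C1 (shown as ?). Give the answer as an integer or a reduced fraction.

7/3

1. [C1‖L1]  r_C1² − 49/9 = 0  ⇒  r_C1 = 7/3 (r>0 drops 1)
2. [ext C1·C2]  r_C1² + 12r_C1 − 301/9 = 0  ⇒  r_C1 = 7/3 (r>0 drops 1)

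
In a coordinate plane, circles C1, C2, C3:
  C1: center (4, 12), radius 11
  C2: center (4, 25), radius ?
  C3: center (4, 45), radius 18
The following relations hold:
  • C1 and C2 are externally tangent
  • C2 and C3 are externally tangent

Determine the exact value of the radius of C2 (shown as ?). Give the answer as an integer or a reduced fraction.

1. [ext C1·C2]  r_C2² + 22r_C2 − 48 = 0  ⇒  r_C2 = 2 (r>0 drops 1)
2. [ext C2·C3]  r_C2² + 36r_C2 − 76 = 0  ⇒  r_C2 = 2 (r>0 drops 1)

2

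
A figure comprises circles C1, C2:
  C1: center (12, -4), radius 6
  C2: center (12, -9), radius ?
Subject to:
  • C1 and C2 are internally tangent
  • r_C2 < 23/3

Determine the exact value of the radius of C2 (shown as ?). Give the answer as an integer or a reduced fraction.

1

1. [int C1,C2]  r_C2² − 12r_C2 + 11 = 0  ⇒  r_C2 = 1 or 11
2. given r_C2 < 23/3: keep 1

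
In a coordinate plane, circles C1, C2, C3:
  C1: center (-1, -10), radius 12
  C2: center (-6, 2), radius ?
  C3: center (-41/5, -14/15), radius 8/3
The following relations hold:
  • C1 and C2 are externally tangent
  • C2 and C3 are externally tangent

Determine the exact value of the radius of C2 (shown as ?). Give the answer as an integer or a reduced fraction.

1. [ext C1·C2]  r_C2² + 24r_C2 − 25 = 0  ⇒  r_C2 = 1 (r>0 drops 1)
2. [ext C2·C3]  r_C2² + (16/3)r_C2 − 19/3 = 0  ⇒  r_C2 = 1 (r>0 drops 1)

1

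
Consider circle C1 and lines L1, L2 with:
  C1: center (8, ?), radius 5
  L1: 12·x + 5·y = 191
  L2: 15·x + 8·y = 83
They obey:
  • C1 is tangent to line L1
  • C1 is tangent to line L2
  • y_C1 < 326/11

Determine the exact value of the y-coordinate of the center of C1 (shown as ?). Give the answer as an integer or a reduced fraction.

6

1. [C1‖L1]  y_C1² − 38y_C1 + 192 = 0  ⇒  y_C1 = 6 or 32
2. [C1‖L2]  y_C1² + (37/4)y_C1 − 183/2 = 0  ⇒  y_C1 = -61/4 or 6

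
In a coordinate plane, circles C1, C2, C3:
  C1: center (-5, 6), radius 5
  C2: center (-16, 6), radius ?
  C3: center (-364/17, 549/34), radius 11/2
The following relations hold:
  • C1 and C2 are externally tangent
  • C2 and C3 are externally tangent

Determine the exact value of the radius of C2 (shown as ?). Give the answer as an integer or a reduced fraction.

1. [ext C1·C2]  r_C2² + 10r_C2 − 96 = 0  ⇒  r_C2 = 6 (r>0 drops 1)
2. [ext C2·C3]  r_C2² + 11r_C2 − 102 = 0  ⇒  r_C2 = 6 (r>0 drops 1)

6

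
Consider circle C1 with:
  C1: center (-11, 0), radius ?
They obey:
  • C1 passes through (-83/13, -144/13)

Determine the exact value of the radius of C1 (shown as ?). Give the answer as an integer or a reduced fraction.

1. [C1∋P]  r_C1² − 144 = 0  ⇒  r_C1 = 12 (r>0 drops 1)

12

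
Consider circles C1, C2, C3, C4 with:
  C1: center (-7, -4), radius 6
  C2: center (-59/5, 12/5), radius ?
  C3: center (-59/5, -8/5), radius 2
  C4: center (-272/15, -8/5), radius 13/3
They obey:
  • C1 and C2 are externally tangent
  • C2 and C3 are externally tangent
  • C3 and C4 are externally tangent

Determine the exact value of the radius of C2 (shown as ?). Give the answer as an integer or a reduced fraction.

2

1. [ext C1·C2]  r_C2² + 12r_C2 − 28 = 0  ⇒  r_C2 = 2 (r>0 drops 1)
2. [ext C2·C3]  r_C2² + 4r_C2 − 12 = 0  ⇒  r_C2 = 2 (r>0 drops 1)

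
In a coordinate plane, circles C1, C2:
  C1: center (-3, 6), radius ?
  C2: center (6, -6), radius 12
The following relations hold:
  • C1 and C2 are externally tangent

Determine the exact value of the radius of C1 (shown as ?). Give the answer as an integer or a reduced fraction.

3

1. [ext C1·C2]  r_C1² + 24r_C1 − 81 = 0  ⇒  r_C1 = 3 (r>0 drops 1)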